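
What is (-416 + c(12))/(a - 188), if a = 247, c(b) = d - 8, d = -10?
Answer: -434/59 ≈ -7.3559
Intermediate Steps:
c(b) = -18 (c(b) = -10 - 8 = -18)
(-416 + c(12))/(a - 188) = (-416 - 18)/(247 - 188) = -434/59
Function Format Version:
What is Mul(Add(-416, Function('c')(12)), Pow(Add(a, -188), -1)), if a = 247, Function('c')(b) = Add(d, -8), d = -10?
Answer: Rational(-434, 59) ≈ -7.3559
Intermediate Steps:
Function('c')(b) = -18 (Function('c')(b) = Add(-10, -8) = -18)
Mul(Add(-416, Function('c')(12)), Pow(Add(a, -188), -1)) = Mul(Add(-416, -18), Pow(Add(247, -188), -1)) = Mul(-434, Pow(59, -1)) = Mul(-434, Rational(1, 59)) = Rational(-434, 59)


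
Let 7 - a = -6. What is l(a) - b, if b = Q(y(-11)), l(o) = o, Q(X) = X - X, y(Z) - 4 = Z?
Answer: 13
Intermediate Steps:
a = 13 (a = 7 - 1*(-6) = 7 + 6 = 13)
y(Z) = 4 + Z
Q(X) = 0
b = 0
l(a) - b = 13 - 1*0 = 13 + 0 = 13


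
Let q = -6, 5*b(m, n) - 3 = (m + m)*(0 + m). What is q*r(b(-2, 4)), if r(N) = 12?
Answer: -72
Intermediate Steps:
b(m, n) = ⅗ + 2*m²/5 (b(m, n) = ⅗ + ((m + m)*(0 + m))/5 = ⅗ + ((2*m)*m)/5 = ⅗ + (2*m²)/5 = ⅗ + 2*m²/5)
q*r(b(-2, 4)) = -6*12 = -72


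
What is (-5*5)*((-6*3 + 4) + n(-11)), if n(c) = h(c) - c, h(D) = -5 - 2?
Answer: 250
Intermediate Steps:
h(D) = -7
n(c) = -7 - c
(-5*5)*((-6*3 + 4) + n(-11)) = (-5*5)*((-6*3 + 4) + (-7 - 1*(-11))) = -25*((-18 + 4) + (-7 + 11)) = -25*(-14 + 4) = -25*(-10) = 250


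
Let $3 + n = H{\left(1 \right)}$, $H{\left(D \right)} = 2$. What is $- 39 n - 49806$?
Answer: $-49767$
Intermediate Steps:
$n = -1$ ($n = -3 + 2 = -1$)
$- 39 n - 49806 = \left(-39\right) \left(-1\right) - 49806 = 39 - 49806 = -49767$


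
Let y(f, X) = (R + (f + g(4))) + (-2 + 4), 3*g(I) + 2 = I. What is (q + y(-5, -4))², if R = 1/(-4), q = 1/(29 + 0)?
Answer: 786769/121104 ≈ 6.4966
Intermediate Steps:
q = 1/29 ≈ 0.034483
g(I) = -⅔ + I/3
R = -¼ ≈ -0.25000
y(f, X) = 29/12 + f (y(f, X) = (-¼ + (f + (-⅔ + (⅓)*4))) + (-2 + 4) = (-¼ + (f + (-⅔ + 4/3))) + 2 = (-¼ + (f + ⅔)) + 2 = (-¼ + (⅔ + f)) + 2 = (5/12 + f) + 2 = 29/12 + f)
(q + y(-5, -4))² = (1/29 + (29/12 - 5))² = (1/29 - 31/12)² = (-887/348)² = 786769/121104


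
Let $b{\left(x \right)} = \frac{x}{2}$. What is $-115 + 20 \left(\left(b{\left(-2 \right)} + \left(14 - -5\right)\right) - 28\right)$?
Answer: $-315$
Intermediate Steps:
$b{\left(x \right)} = \frac{x}{2}$ ($b{\left(x \right)} = x \frac{1}{2} = \frac{x}{2}$)
$-115 + 20 \left(\left(b{\left(-2 \right)} + \left(14 - -5\right)\right) - 28\right) = -115 + 20 \left(\left(\frac{1}{2} \left(-2\right) + \left(14 - -5\right)\right) - 28\right) = -115 + 20 \left(\left(-1 + \left(14 + 5\right)\right) - 28\right) = -115 + 20 \left(\left(-1 + 19\right) - 28\right) = -115 + 20 \left(18 - 28\right) = -115 + 20 \left(-10\right) = -115 - 200 = -315$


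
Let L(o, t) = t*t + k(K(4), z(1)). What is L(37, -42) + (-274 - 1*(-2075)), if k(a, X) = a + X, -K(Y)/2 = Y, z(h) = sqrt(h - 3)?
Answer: 3557 + I*sqrt(2) ≈ 3557.0 + 1.4142*I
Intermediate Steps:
z(h) = sqrt(-3 + h)
K(Y) = -2*Y
k(a, X) = X + a
L(o, t) = -8 + t**2 + I*sqrt(2) (L(o, t) = t*t + (sqrt(-3 + 1) - 2*4) = t**2 + (sqrt(-2) - 8) = t**2 + (I*sqrt(2) - 8) = t**2 + (-8 + I*sqrt(2)) = -8 + t**2 + I*sqrt(2))
L(37, -42) + (-274 - 1*(-2075)) = (-8 + (-42)**2 + I*sqrt(2)) + (-274 - 1*(-2075)) = (-8 + 1764 + I*sqrt(2)) + (-274 + 2075) = (1756 + I*sqrt(2)) + 1801 = 3557 + I*sqrt(2)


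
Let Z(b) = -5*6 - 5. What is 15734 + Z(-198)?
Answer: 15699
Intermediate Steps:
Z(b) = -35 (Z(b) = -30 - 5 = -35)
15734 + Z(-198) = 15734 - 35 = 15699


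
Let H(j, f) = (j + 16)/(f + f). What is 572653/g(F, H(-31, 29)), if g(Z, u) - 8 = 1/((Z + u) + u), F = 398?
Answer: 6600971131/92245 ≈ 71559.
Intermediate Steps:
H(j, f) = (16 + j)/(2*f) (H(j, f) = (16 + j)/((2*f)) = (16 + j)*(1/(2*f)) = (16 + j)/(2*f))
g(Z, u) = 8 + 1/(Z + 2*u) (g(Z, u) = 8 + 1/((Z + u) + u) = 8 + 1/(Z + 2*u))
572653/g(F, H(-31, 29)) = 572653/(((1 + 8*398 + 16*((½)*(16 - 31)/29))/(398 + 2*((½)*(16 - 31)/29)))) = 572653/(((1 + 3184 + 16*((½)*(1/29)*(-15)))/(398 + 2*((½)*(1/29)*(-15))))) = 572653/(((1 + 3184 + 16*(-15/58))/(398 + 2*(-15/58)))) = 572653/(((1 + 3184 - 120/29)/(398 - 15/29))) = 572653/(((92245/29)/(11527/29))) = 572653/(((29/11527)*(92245/29))) = 572653/(92245/11527) = 572653*(11527/92245) = 6600971131/92245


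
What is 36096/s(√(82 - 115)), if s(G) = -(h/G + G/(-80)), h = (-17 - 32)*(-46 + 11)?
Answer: -2887680*I*√33/137233 ≈ -120.88*I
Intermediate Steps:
h = 1715 (h = -49*(-35) = 1715)
s(G) = -1715/G + G/80 (s(G) = -(1715/G + G/(-80)) = -(1715/G + G*(-1/80)) = -(1715/G - G/80) = -1715/G + G/80)
36096/s(√(82 - 115)) = 36096/(-1715/√(82 - 115) + √(82 - 115)/80) = 36096/(-1715*(-I*√33/33) + √(-33)/80) = 36096/(-1715*(-I*√33/33) + (I*√33)/80) = 36096/(-(-1715)*I*√33/33 + I*√33/80) = 36096/(1715*I*√33/33 + I*√33/80) = 36096/((137233*I*√33/2640)) = 36096*(-80*I*√33/137233) = -2887680*I*√33/137233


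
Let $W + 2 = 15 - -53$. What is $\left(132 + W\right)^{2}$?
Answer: $39204$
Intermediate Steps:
$W = 66$ ($W = -2 + \left(15 - -53\right) = -2 + \left(15 + 53\right) = -2 + 68 = 66$)
$\left(132 + W\right)^{2} = \left(132 + 66\right)^{2} = 198^{2} = 39204$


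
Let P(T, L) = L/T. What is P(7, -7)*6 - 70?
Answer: -76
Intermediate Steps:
P(7, -7)*6 - 70 = -7/7*6 - 70 = -7*⅐*6 - 70 = -1*6 - 70 = -6 - 70 = -76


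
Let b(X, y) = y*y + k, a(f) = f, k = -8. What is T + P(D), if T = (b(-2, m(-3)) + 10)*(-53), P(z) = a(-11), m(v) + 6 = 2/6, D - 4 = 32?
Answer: -16370/9 ≈ -1818.9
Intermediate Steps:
D = 36 (D = 4 + 32 = 36)
m(v) = -17/3 (m(v) = -6 + 2/6 = -6 + 2*(⅙) = -6 + ⅓ = -17/3)
P(z) = -11
b(X, y) = -8 + y² (b(X, y) = y*y - 8 = y² - 8 = -8 + y²)
T = -16271/9 (T = ((-8 + (-17/3)²) + 10)*(-53) = ((-8 + 289/9) + 10)*(-53) = (217/9 + 10)*(-53) = (307/9)*(-53) = -16271/9 ≈ -1807.9)
T + P(D) = -16271/9 - 11 = -16370/9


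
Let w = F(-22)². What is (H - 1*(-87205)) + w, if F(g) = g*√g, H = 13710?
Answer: 90267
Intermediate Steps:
F(g) = g^(3/2)
w = -10648 (w = ((-22)^(3/2))² = (-22*I*√22)² = -10648)
(H - 1*(-87205)) + w = (13710 - 1*(-87205)) - 10648 = (13710 + 87205) - 10648 = 100915 - 10648 = 90267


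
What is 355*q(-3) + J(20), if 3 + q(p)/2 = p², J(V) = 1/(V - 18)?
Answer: 8521/2 ≈ 4260.5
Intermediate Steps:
J(V) = 1/(-18 + V)
q(p) = -6 + 2*p²
355*q(-3) + J(20) = 355*(-6 + 2*(-3)²) + 1/(-18 + 20) = 355*(-6 + 2*9) + 1/2 = 355*(-6 + 18) + ½ = 355*12 + ½ = 4260 + ½ = 8521/2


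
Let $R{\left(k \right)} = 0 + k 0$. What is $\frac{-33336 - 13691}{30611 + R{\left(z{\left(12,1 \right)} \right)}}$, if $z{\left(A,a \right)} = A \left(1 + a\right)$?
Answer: $- \frac{47027}{30611} \approx -1.5363$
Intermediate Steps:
$R{\left(k \right)} = 0$ ($R{\left(k \right)} = 0 + 0 = 0$)
$\frac{-33336 - 13691}{30611 + R{\left(z{\left(12,1 \right)} \right)}} = \frac{-33336 - 13691}{30611 + 0} = - \frac{47027}{30611}$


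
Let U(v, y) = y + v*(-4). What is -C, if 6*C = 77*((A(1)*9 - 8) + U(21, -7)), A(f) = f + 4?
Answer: 693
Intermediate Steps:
A(f) = 4 + f
U(v, y) = y - 4*v
C = -693 (C = (77*(((4 + 1)*9 - 8) + (-7 - 4*21)))/6 = (77*((5*9 - 8) + (-7 - 84)))/6 = (77*((45 - 8) - 91))/6 = (77*(37 - 91))/6 = (77*(-54))/6 = (⅙)*(-4158) = -693)
-C = -1*(-693) = 693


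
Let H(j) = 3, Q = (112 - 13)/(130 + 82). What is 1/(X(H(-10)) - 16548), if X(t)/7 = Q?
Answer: -212/3507483 ≈ -6.0442e-5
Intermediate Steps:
Q = 99/212 ≈ 0.46698
X(t) = 693/212 (X(t) = 7*(99/212) = 693/212)
1/(X(H(-10)) - 16548) = 1/(693/212 - 16548) = 1/(-3507483/212) = -212/3507483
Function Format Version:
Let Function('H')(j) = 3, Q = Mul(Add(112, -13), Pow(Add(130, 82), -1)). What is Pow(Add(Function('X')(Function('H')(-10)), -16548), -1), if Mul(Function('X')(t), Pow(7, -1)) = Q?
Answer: Rational(-212, 3507483) ≈ -6.0442e-5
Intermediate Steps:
Q = Rational(99, 212) (Q = Mul(99, Pow(212, -1)) = Mul(99, Rational(1, 212)) = Rational(99, 212) ≈ 0.46698)
Function('X')(t) = Rational(693, 212) (Function('X')(t) = Mul(7, Rational(99, 212)) = Rational(693, 212))
Pow(Add(Function('X')(Function('H')(-10)), -16548), -1) = Pow(Add(Rational(693, 212), -16548), -1) = Pow(Rational(-3507483, 212), -1) = Rational(-212, 3507483)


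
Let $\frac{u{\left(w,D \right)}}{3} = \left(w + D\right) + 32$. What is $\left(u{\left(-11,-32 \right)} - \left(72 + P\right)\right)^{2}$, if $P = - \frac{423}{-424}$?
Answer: $\frac{2019873249}{179776} \approx 11236.0$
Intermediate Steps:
$u{\left(w,D \right)} = 96 + 3 D + 3 w$ ($u{\left(w,D \right)} = 3 \left(\left(w + D\right) + 32\right) = 3 \left(\left(D + w\right) + 32\right) = 3 \left(32 + D + w\right) = 96 + 3 D + 3 w$)
$P = \frac{423}{424}$ ($P = \left(-423\right) \left(- \frac{1}{424}\right) = \frac{423}{424} \approx 0.99764$)
$\left(u{\left(-11,-32 \right)} - \left(72 + P\right)\right)^{2} = \left(\left(96 + 3 \left(-32\right) + 3 \left(-11\right)\right) - \frac{30951}{424}\right)^{2} = \left(\left(96 - 96 - 33\right) - \frac{30951}{424}\right)^{2} = \left(-33 - \frac{30951}{424}\right)^{2} = \left(- \frac{44943}{424}\right)^{2} = \frac{2019873249}{179776}$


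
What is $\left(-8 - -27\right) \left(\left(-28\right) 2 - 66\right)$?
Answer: $-2318$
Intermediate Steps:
$\left(-8 - -27\right) \left(\left(-28\right) 2 - 66\right) = \left(-8 + 27\right) \left(-56 - 66\right) = 19 \left(-122\right) = -2318$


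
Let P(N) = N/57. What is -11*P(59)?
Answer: -649/57 ≈ -11.386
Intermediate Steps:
P(N) = N/57 (P(N) = N*(1/57) = N/57)
-11*P(59) = -11*59/57 = -649/57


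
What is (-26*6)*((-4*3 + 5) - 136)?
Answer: 22308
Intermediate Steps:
(-26*6)*((-4*3 + 5) - 136) = -156*((-12 + 5) - 136) = -156*(-7 - 136) = -156*(-143) = 22308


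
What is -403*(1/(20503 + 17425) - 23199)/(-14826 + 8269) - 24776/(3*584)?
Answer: -78426804203359/54463963224 ≈ -1440.0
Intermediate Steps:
-403*(1/(20503 + 17425) - 23199)/(-14826 + 8269) - 24776/(3*584) = -403/((-6557/(1/37928 - 23199))) - 24776/1752 = -403/((-6557/(1/37928 - 23199))) - 24776*1/1752 = -403/((-6557/(-879891671/37928))) - 3097/219 = -403/((-6557*(-37928/879891671))) - 3097/219 = -403/248693896/879891671 - 3097/219 = -403*879891671/248693896 - 3097/219 = -354596343413/248693896 - 3097/219 = -78426804203359/54463963224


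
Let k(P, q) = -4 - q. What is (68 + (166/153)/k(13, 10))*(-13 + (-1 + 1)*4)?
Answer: -945685/1071 ≈ -882.99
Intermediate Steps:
(68 + (166/153)/k(13, 10))*(-13 + (-1 + 1)*4) = (68 + (166/153)/(-4 - 1*10))*(-13 + (-1 + 1)*4) = (68 + (166*(1/153))/(-4 - 10))*(-13 + 0*4) = (68 + (166/153)/(-14))*(-13 + 0) = (68 + (166/153)*(-1/14))*(-13) = (68 - 83/1071)*(-13) = (72745/1071)*(-13) = -945685/1071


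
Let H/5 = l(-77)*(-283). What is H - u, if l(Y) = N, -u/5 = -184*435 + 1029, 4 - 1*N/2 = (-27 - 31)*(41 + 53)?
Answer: -15835535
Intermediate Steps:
N = 10912 (N = 8 - 2*(-27 - 31)*(41 + 53) = 8 - (-116)*94 = 8 - 2*(-5452) = 8 + 10904 = 10912)
u = 395055 (u = -5*(-184*435 + 1029) = -5*(-80040 + 1029) = -5*(-79011) = 395055)
l(Y) = 10912
H = -15440480 (H = 5*(10912*(-283)) = 5*(-3088096) = -15440480)
H - u = -15440480 - 1*395055 = -15440480 - 395055 = -15835535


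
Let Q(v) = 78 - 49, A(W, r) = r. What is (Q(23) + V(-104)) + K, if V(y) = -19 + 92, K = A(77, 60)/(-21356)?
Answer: 544563/5339 ≈ 102.00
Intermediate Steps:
Q(v) = 29
K = -15/5339 (K = 60/(-21356) = 60*(-1/21356) = -15/5339 ≈ -0.0028095)
V(y) = 73
(Q(23) + V(-104)) + K = (29 + 73) - 15/5339 = 102 - 15/5339 = 544563/5339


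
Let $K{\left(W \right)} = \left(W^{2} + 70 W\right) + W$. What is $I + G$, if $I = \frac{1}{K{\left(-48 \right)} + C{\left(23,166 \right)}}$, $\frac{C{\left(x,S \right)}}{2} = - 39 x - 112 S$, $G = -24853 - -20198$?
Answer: $- \frac{186581711}{40082} \approx -4655.0$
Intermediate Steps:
$G = -4655$ ($G = -24853 + 20198 = -4655$)
$C{\left(x,S \right)} = - 224 S - 78 x$ ($C{\left(x,S \right)} = 2 \left(- 39 x - 112 S\right) = 2 \left(- 112 S - 39 x\right) = - 224 S - 78 x$)
$K{\left(W \right)} = W^{2} + 71 W$
$I = - \frac{1}{40082}$ ($I = \frac{1}{- 48 \left(71 - 48\right) - 38978} = \frac{1}{\left(-48\right) 23 - 38978} = \frac{1}{-1104 - 38978} = \frac{1}{-40082} = - \frac{1}{40082} \approx -2.4949 \cdot 10^{-5}$)
$I + G = - \frac{1}{40082} - 4655 = - \frac{186581711}{40082}$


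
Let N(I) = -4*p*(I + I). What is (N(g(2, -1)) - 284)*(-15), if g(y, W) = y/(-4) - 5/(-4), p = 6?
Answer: 4800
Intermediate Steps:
g(y, W) = 5/4 - y/4 (g(y, W) = y*(-¼) - 5*(-¼) = -y/4 + 5/4 = 5/4 - y/4)
N(I) = -48*I (N(I) = -24*(I + I) = -24*2*I = -48*I)
(N(g(2, -1)) - 284)*(-15) = (-48*(5/4 - ¼*2) - 284)*(-15) = (-48*(5/4 - ½) - 284)*(-15) = (-48*¾ - 284)*(-15) = (-36 - 284)*(-15) = -320*(-15) = 4800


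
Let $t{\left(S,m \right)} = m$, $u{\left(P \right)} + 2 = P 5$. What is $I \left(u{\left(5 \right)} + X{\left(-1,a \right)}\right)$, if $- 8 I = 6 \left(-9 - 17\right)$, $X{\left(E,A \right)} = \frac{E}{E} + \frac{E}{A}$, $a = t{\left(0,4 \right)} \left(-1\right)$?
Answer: $\frac{3783}{8} \approx 472.88$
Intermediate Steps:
$u{\left(P \right)} = -2 + 5 P$ ($u{\left(P \right)} = -2 + P 5 = -2 + 5 P$)
$a = -4$ ($a = 4 \left(-1\right) = -4$)
$X{\left(E,A \right)} = 1 + \frac{E}{A}$
$I = \frac{39}{2}$ ($I = - \frac{6 \left(-9 - 17\right)}{8} = - \frac{6 \left(-26\right)}{8} = \left(- \frac{1}{8}\right) \left(-156\right) = \frac{39}{2} \approx 19.5$)
$I \left(u{\left(5 \right)} + X{\left(-1,a \right)}\right) = \frac{39 \left(\left(-2 + 5 \cdot 5\right) + \frac{-4 - 1}{-4}\right)}{2} = \frac{39 \left(\left(-2 + 25\right) - - \frac{5}{4}\right)}{2} = \frac{39 \left(23 + \frac{5}{4}\right)}{2} = \frac{39}{2} \cdot \frac{97}{4} = \frac{3783}{8}$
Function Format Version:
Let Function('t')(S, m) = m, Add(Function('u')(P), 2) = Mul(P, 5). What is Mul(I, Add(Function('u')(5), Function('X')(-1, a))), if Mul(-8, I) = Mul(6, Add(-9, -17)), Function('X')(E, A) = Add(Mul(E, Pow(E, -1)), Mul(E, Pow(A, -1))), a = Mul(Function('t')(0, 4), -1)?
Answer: Rational(3783, 8) ≈ 472.88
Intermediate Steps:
Function('u')(P) = Add(-2, Mul(5, P)) (Function('u')(P) = Add(-2, Mul(P, 5)) = Add(-2, Mul(5, P)))
a = -4 (a = Mul(4, -1) = -4)
Function('X')(E, A) = Add(1, Mul(E, Pow(A, -1)))
I = Rational(39, 2) (I = Mul(Rational(-1, 8), Mul(6, Add(-9, -17))) = Mul(Rational(-1, 8), Mul(6, -26)) = Mul(Rational(-1, 8), -156) = Rational(39, 2) ≈ 19.500)
Mul(I, Add(Function('u')(5), Function('X')(-1, a))) = Mul(Rational(39, 2), Add(Add(-2, Mul(5, 5)), Mul(Pow(-4, -1), Add(-4, -1)))) = Mul(Rational(39, 2), Add(Add(-2, 25), Mul(Rational(-1, 4), -5))) = Mul(Rational(39, 2), Add(23, Rational(5, 4))) = Mul(Rational(39, 2), Rational(97, 4)) = Rational(3783, 8)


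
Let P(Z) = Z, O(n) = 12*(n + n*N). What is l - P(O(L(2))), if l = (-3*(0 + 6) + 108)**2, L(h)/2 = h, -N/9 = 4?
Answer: 9780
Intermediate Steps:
N = -36 (N = -9*4 = -36)
L(h) = 2*h
O(n) = -420*n (O(n) = 12*(n + n*(-36)) = 12*(n - 36*n) = 12*(-35*n) = -420*n)
l = 8100 (l = (-3*6 + 108)**2 = (-18 + 108)**2 = 90**2 = 8100)
l - P(O(L(2))) = 8100 - (-420)*2*2 = 8100 - (-420)*4 = 8100 - 1*(-1680) = 8100 + 1680 = 9780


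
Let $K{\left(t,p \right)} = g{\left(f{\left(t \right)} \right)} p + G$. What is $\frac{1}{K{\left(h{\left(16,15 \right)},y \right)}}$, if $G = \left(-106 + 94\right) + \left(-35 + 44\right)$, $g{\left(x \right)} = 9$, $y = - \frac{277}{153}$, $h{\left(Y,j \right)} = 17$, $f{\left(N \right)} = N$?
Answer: $- \frac{17}{328} \approx -0.051829$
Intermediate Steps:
$y = - \frac{277}{153}$ ($y = \left(-277\right) \frac{1}{153} = - \frac{277}{153} \approx -1.8105$)
$G = -3$ ($G = -12 + 9 = -3$)
$K{\left(t,p \right)} = -3 + 9 p$ ($K{\left(t,p \right)} = 9 p - 3 = -3 + 9 p$)
$\frac{1}{K{\left(h{\left(16,15 \right)},y \right)}} = \frac{1}{-3 + 9 \left(- \frac{277}{153}\right)} = \frac{1}{-3 - \frac{277}{17}} = \frac{1}{- \frac{328}{17}} = - \frac{17}{328}$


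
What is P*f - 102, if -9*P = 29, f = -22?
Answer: -280/9 ≈ -31.111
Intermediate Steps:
P = -29/9 (P = -⅑*29 = -29/9 ≈ -3.2222)
P*f - 102 = -29/9*(-22) - 102 = 638/9 - 102 = -280/9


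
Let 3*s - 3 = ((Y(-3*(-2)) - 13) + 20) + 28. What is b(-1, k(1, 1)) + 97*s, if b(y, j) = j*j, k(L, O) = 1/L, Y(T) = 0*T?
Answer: 3689/3 ≈ 1229.7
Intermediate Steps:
Y(T) = 0
b(y, j) = j²
s = 38/3 (s = 1 + (((0 - 13) + 20) + 28)/3 = 1 + ((-13 + 20) + 28)/3 = 1 + (7 + 28)/3 = 1 + (⅓)*35 = 1 + 35/3 = 38/3 ≈ 12.667)
b(-1, k(1, 1)) + 97*s = (1/1)² + 97*(38/3) = 1² + 3686/3 = 1 + 3686/3 = 3689/3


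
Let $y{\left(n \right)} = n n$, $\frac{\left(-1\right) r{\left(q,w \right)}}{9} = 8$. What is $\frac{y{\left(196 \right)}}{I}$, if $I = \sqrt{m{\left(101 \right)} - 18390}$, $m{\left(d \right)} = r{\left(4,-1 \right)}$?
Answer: $- \frac{19208 i \sqrt{18462}}{9231} \approx - 282.73 i$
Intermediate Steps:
$r{\left(q,w \right)} = -72$ ($r{\left(q,w \right)} = \left(-9\right) 8 = -72$)
$m{\left(d \right)} = -72$
$y{\left(n \right)} = n^{2}$
$I = i \sqrt{18462}$ ($I = \sqrt{-72 - 18390} = \sqrt{-18462} = i \sqrt{18462} \approx 135.88 i$)
$\frac{y{\left(196 \right)}}{I} = \frac{196^{2}}{i \sqrt{18462}} = 38416 \left(- \frac{i \sqrt{18462}}{18462}\right) = - \frac{19208 i \sqrt{18462}}{9231}$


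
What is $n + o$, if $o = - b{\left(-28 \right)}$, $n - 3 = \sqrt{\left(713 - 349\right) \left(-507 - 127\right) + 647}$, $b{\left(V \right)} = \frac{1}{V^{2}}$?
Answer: $\frac{2351}{784} + i \sqrt{230129} \approx 2.9987 + 479.72 i$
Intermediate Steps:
$b{\left(V \right)} = \frac{1}{V^{2}}$
$n = 3 + i \sqrt{230129}$ ($n = 3 + \sqrt{\left(713 - 349\right) \left(-507 - 127\right) + 647} = 3 + \sqrt{364 \left(-634\right) + 647} = 3 + \sqrt{-230776 + 647} = 3 + \sqrt{-230129} = 3 + i \sqrt{230129} \approx 3.0 + 479.72 i$)
$o = - \frac{1}{784} \approx -0.0012755$
$n + o = \left(3 + i \sqrt{230129}\right) - \frac{1}{784} = \frac{2351}{784} + i \sqrt{230129}$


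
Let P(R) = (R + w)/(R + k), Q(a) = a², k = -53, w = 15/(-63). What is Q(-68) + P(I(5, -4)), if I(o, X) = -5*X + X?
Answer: 3592517/777 ≈ 4623.6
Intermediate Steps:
w = -5/21 (w = 15*(-1/63) = -5/21 ≈ -0.23810)
I(o, X) = -4*X
P(R) = (-5/21 + R)/(-53 + R) (P(R) = (R - 5/21)/(R - 53) = (-5/21 + R)/(-53 + R))
Q(-68) + P(I(5, -4)) = (-68)² + (-5/21 - 4*(-4))/(-53 - 4*(-4)) = 4624 + (-5/21 + 16)/(-53 + 16) = 4624 + (331/21)/(-37) = 4624 - 1/37*331/21 = 4624 - 331/777 = 3592517/777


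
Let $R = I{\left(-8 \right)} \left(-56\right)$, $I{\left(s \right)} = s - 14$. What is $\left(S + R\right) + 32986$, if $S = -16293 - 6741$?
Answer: $11184$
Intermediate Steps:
$I{\left(s \right)} = -14 + s$
$R = 1232$ ($R = \left(-14 - 8\right) \left(-56\right) = \left(-22\right) \left(-56\right) = 1232$)
$S = -23034$
$\left(S + R\right) + 32986 = \left(-23034 + 1232\right) + 32986 = -21802 + 32986 = 11184$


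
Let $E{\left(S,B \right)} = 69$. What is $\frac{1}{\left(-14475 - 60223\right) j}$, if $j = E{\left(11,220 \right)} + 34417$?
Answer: $- \frac{1}{2576035228} \approx -3.8819 \cdot 10^{-10}$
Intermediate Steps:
$j = 34486$ ($j = 69 + 34417 = 34486$)
$\frac{1}{\left(-14475 - 60223\right) j} = \frac{1}{\left(-14475 - 60223\right) 34486} = \frac{1}{-74698} \cdot \frac{1}{34486} = \left(- \frac{1}{74698}\right) \frac{1}{34486} = - \frac{1}{2576035228}$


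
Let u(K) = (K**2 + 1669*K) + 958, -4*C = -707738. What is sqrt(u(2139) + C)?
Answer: 3*sqrt(3699202)/2 ≈ 2885.0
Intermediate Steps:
C = 353869/2 (C = -1/4*(-707738) = 353869/2 ≈ 1.7693e+5)
u(K) = 958 + K**2 + 1669*K
sqrt(u(2139) + C) = sqrt((958 + 2139**2 + 1669*2139) + 353869/2) = sqrt((958 + 4575321 + 3569991) + 353869/2) = sqrt(8146270 + 353869/2) = sqrt(16646409/2) = 3*sqrt(3699202)/2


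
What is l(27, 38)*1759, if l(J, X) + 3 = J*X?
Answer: 1799457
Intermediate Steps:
l(J, X) = -3 + J*X
l(27, 38)*1759 = (-3 + 27*38)*1759 = (-3 + 1026)*1759 = 1023*1759 = 1799457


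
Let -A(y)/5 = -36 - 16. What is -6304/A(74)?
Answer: -1576/65 ≈ -24.246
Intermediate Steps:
A(y) = 260 (A(y) = -5*(-36 - 16) = -5*(-52) = 260)
-6304/A(74) = -6304/260 = -6304*1/260 = -1576/65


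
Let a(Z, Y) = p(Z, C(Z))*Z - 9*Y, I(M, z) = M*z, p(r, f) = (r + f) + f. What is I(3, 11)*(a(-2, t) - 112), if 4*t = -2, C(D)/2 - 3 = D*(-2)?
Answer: -10527/2 ≈ -5263.5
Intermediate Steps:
C(D) = 6 - 4*D (C(D) = 6 + 2*(D*(-2)) = 6 + 2*(-2*D) = 6 - 4*D)
t = -1/2 (t = (1/4)*(-2) = -1/2 ≈ -0.50000)
p(r, f) = r + 2*f (p(r, f) = (f + r) + f = r + 2*f)
a(Z, Y) = -9*Y + Z*(12 - 7*Z) (a(Z, Y) = (Z + 2*(6 - 4*Z))*Z - 9*Y = (Z + (12 - 8*Z))*Z - 9*Y = (12 - 7*Z)*Z - 9*Y = Z*(12 - 7*Z) - 9*Y = -9*Y + Z*(12 - 7*Z))
I(3, 11)*(a(-2, t) - 112) = (3*11)*((-9*(-1/2) - 1*(-2)*(-12 + 7*(-2))) - 112) = 33*((9/2 - 1*(-2)*(-12 - 14)) - 112) = 33*((9/2 - 1*(-2)*(-26)) - 112) = 33*((9/2 - 52) - 112) = 33*(-95/2 - 112) = 33*(-319/2) = -10527/2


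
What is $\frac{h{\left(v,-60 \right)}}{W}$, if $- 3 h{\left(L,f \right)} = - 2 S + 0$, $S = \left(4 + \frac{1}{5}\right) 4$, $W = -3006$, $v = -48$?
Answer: $- \frac{28}{7515} \approx -0.0037259$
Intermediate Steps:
$S = \frac{84}{5}$ ($S = \left(4 + \frac{1}{5}\right) 4 = \frac{21}{5} \cdot 4 = \frac{84}{5} \approx 16.8$)
$h{\left(L,f \right)} = \frac{56}{5}$ ($h{\left(L,f \right)} = - \frac{\left(-2\right) \frac{84}{5} + 0}{3} = - \frac{- \frac{168}{5} + 0}{3} = \left(- \frac{1}{3}\right) \left(- \frac{168}{5}\right) = \frac{56}{5}$)
$\frac{h{\left(v,-60 \right)}}{W} = \frac{56}{5 \left(-3006\right)} = \frac{56}{5} \left(- \frac{1}{3006}\right) = - \frac{28}{7515}$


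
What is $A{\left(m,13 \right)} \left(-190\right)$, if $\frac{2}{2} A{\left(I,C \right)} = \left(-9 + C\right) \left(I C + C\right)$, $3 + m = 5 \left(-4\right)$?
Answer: $217360$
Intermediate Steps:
$m = -23$ ($m = -3 + 5 \left(-4\right) = -3 - 20 = -23$)
$A{\left(I,C \right)} = \left(-9 + C\right) \left(C + C I\right)$ ($A{\left(I,C \right)} = \left(-9 + C\right) \left(I C + C\right) = \left(-9 + C\right) \left(C I + C\right) = \left(-9 + C\right) \left(C + C I\right)$)
$A{\left(m,13 \right)} \left(-190\right) = 13 \left(-9 + 13 - -207 + 13 \left(-23\right)\right) \left(-190\right) = 13 \left(-9 + 13 + 207 - 299\right) \left(-190\right) = 13 \left(-88\right) \left(-190\right) = \left(-1144\right) \left(-190\right) = 217360$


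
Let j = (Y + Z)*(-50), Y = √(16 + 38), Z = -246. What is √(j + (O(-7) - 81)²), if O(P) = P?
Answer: √(20044 - 150*√6) ≈ 140.27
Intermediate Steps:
Y = 3*√6 (Y = √54 = 3*√6 ≈ 7.3485)
j = 12300 - 150*√6 (j = (3*√6 - 246)*(-50) = (-246 + 3*√6)*(-50) = 12300 - 150*√6 ≈ 11933.)
√(j + (O(-7) - 81)²) = √((12300 - 150*√6) + (-7 - 81)²) = √((12300 - 150*√6) + (-88)²) = √((12300 - 150*√6) + 7744) = √(20044 - 150*√6)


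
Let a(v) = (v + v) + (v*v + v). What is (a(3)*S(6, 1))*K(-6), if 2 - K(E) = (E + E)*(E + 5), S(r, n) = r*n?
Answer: -1080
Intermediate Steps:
S(r, n) = n*r
a(v) = v² + 3*v (a(v) = 2*v + (v² + v) = 2*v + (v + v²) = v² + 3*v)
K(E) = 2 - 2*E*(5 + E) (K(E) = 2 - (E + E)*(E + 5) = 2 - 2*E*(5 + E))
(a(3)*S(6, 1))*K(-6) = ((3*(3 + 3))*(1*6))*(2 - 10*(-6) - 2*(-6)²) = ((3*6)*6)*(2 + 60 - 2*36) = (18*6)*(2 + 60 - 72) = 108*(-10) = -1080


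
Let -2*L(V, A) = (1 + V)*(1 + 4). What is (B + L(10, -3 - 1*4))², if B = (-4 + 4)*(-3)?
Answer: 3025/4 ≈ 756.25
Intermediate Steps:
L(V, A) = -5/2 - 5*V/2 (L(V, A) = -(1 + V)*(1 + 4)/2 = -(1 + V)*5/2 = -(5 + 5*V)/2 = -5/2 - 5*V/2)
B = 0 (B = 0*(-3) = 0)
(B + L(10, -3 - 1*4))² = (0 + (-5/2 - 5/2*10))² = (0 + (-5/2 - 25))² = (0 - 55/2)² = (-55/2)² = 3025/4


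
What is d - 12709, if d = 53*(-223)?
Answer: -24528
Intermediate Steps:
d = -11819
d - 12709 = -11819 - 12709 = -24528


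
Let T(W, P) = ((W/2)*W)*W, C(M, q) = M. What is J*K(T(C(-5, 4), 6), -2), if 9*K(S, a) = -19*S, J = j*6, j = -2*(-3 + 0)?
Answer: 4750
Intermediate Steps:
j = 6 (j = -2*(-3) = 6)
J = 36 (J = 6*6 = 36)
T(W, P) = W**3/2 (T(W, P) = ((W*(1/2))*W)*W = ((W/2)*W)*W = (W**2/2)*W = W**3/2)
K(S, a) = -19*S/9 (K(S, a) = (-19*S)/9 = -19*S/9)
J*K(T(C(-5, 4), 6), -2) = 36*(-19*(-5)**3/18) = 36*(-19*(-125)/18) = 36*(-19/9*(-125/2)) = 36*(2375/18) = 4750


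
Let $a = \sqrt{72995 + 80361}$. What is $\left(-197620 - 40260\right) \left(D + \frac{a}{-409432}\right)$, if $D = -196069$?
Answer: $46640893720 + \frac{59470 \sqrt{38339}}{51179} \approx 4.6641 \cdot 10^{10}$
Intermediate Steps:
$a = 2 \sqrt{38339}$ ($a = \sqrt{153356} = 2 \sqrt{38339} \approx 391.61$)
$\left(-197620 - 40260\right) \left(D + \frac{a}{-409432}\right) = \left(-197620 - 40260\right) \left(-196069 + \frac{2 \sqrt{38339}}{-409432}\right) = - 237880 \left(-196069 + 2 \sqrt{38339} \left(- \frac{1}{409432}\right)\right) = - 237880 \left(-196069 - \frac{\sqrt{38339}}{204716}\right) = 46640893720 + \frac{59470 \sqrt{38339}}{51179}$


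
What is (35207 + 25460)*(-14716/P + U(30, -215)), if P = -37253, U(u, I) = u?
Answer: 68693608102/37253 ≈ 1.8440e+6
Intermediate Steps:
(35207 + 25460)*(-14716/P + U(30, -215)) = (35207 + 25460)*(-14716/(-37253) + 30) = 60667*(-14716*(-1/37253) + 30) = 60667*(14716/37253 + 30) = 60667*(1132306/37253) = 68693608102/37253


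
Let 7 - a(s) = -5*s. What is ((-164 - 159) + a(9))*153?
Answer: -41463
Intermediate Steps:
a(s) = 7 + 5*s (a(s) = 7 - (-5)*s = 7 + 5*s)
((-164 - 159) + a(9))*153 = ((-164 - 159) + (7 + 5*9))*153 = (-323 + (7 + 45))*153 = (-323 + 52)*153 = -271*153 = -41463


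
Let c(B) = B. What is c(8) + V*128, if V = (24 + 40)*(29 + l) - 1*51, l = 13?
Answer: 337544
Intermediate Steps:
V = 2637 (V = (24 + 40)*(29 + 13) - 1*51 = 64*42 - 51 = 2688 - 51 = 2637)
c(8) + V*128 = 8 + 2637*128 = 8 + 337536 = 337544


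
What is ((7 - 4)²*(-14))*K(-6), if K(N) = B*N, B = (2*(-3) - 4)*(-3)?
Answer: 22680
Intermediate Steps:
B = 30 (B = (-6 - 4)*(-3) = -10*(-3) = 30)
K(N) = 30*N
((7 - 4)²*(-14))*K(-6) = ((7 - 4)²*(-14))*(30*(-6)) = (3²*(-14))*(-180) = (9*(-14))*(-180) = -126*(-180) = 22680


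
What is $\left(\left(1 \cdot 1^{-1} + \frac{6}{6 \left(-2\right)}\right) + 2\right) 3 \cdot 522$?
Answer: $3915$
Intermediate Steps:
$\left(\left(1 \cdot 1^{-1} + \frac{6}{6 \left(-2\right)}\right) + 2\right) 3 \cdot 522 = \left(\left(1 \cdot 1 + \frac{6}{-12}\right) + 2\right) 3 \cdot 522 = \left(\left(1 + 6 \left(- \frac{1}{12}\right)\right) + 2\right) 3 \cdot 522 = \left(\left(1 - \frac{1}{2}\right) + 2\right) 3 \cdot 522 = \left(\frac{1}{2} + 2\right) 3 \cdot 522 = \frac{5}{2} \cdot 3 \cdot 522 = \frac{15}{2} \cdot 522 = 3915$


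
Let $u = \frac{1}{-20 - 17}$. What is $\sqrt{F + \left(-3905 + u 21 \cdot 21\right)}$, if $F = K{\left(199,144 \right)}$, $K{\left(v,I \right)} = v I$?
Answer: $\frac{\sqrt{33867802}}{37} \approx 157.29$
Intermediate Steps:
$u = - \frac{1}{37}$ ($u = \frac{1}{-37} = - \frac{1}{37} \approx -0.027027$)
$K{\left(v,I \right)} = I v$
$F = 28656$ ($F = 144 \cdot 199 = 28656$)
$\sqrt{F + \left(-3905 + u 21 \cdot 21\right)} = \sqrt{28656 - \left(3905 - \left(- \frac{1}{37}\right) 21 \cdot 21\right)} = \sqrt{28656 - \frac{144926}{37}} = \sqrt{\frac{915346}{37}} = \frac{\sqrt{33867802}}{37}$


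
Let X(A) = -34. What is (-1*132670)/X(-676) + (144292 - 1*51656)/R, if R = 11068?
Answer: 183942648/47039 ≈ 3910.4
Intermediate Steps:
(-1*132670)/X(-676) + (144292 - 1*51656)/R = -1*132670/(-34) + (144292 - 1*51656)/11068 = -132670*(-1/34) + (144292 - 51656)*(1/11068) = 66335/17 + 92636*(1/11068) = 66335/17 + 23159/2767 = 183942648/47039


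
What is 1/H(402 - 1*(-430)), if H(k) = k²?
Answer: 1/692224 ≈ 1.4446e-6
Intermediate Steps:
1/H(402 - 1*(-430)) = 1/((402 - 1*(-430))²) = 1/((402 + 430)²) = 1/(832²) = 1/692224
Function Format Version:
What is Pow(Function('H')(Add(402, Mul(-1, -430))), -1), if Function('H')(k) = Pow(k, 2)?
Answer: Rational(1, 692224) ≈ 1.4446e-6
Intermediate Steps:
Pow(Function('H')(Add(402, Mul(-1, -430))), -1) = Pow(Pow(Add(402, Mul(-1, -430)), 2), -1) = Pow(Pow(Add(402, 430), 2), -1) = Pow(Pow(832, 2), -1) = Pow(692224, -1) = Rational(1, 692224)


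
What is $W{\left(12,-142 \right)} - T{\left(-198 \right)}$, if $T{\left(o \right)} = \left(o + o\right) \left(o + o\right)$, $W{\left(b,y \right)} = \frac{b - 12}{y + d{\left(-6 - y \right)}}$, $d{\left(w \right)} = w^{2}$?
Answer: $-156816$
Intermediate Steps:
$W{\left(b,y \right)} = \frac{-12 + b}{y + \left(-6 - y\right)^{2}}$ ($W{\left(b,y \right)} = \frac{b - 12}{y + \left(-6 - y\right)^{2}} = \frac{-12 + b}{y + \left(-6 - y\right)^{2}}$)
$T{\left(o \right)} = 4 o^{2}$ ($T{\left(o \right)} = 2 o 2 o = 4 o^{2}$)
$W{\left(12,-142 \right)} - T{\left(-198 \right)} = \frac{-12 + 12}{-142 + \left(6 - 142\right)^{2}} - 4 \left(-198\right)^{2} = \frac{1}{-142 + \left(-136\right)^{2}} \cdot 0 - 4 \cdot 39204 = \frac{1}{-142 + 18496} \cdot 0 - 156816 = \frac{1}{18354} \cdot 0 - 156816 = 0 - 156816 = -156816$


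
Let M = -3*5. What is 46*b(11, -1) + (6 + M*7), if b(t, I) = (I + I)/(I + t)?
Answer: -541/5 ≈ -108.20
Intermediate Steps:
b(t, I) = 2*I/(I + t) (b(t, I) = (2*I)/(I + t) = 2*I/(I + t))
M = -15
46*b(11, -1) + (6 + M*7) = 46*(2*(-1)/(-1 + 11)) + (6 - 15*7) = 46*(2*(-1)/10) + (6 - 105) = 46*(2*(-1)*(⅒)) - 99 = 46*(-⅕) - 99 = -46/5 - 99 = -541/5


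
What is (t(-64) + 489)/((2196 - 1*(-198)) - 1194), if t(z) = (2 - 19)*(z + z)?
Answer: 533/240 ≈ 2.2208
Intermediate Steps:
t(z) = -34*z
(t(-64) + 489)/((2196 - 1*(-198)) - 1194) = (-34*(-64) + 489)/((2196 - 1*(-198)) - 1194) = (2176 + 489)/((2196 + 198) - 1194) = 2665/(2394 - 1194) = 2665/1200 = 2665*(1/1200) = 533/240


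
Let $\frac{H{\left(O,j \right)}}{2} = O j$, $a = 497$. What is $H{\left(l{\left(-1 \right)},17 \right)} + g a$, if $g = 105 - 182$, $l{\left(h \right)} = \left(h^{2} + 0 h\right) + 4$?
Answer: $-38099$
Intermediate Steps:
$l{\left(h \right)} = 4 + h^{2}$ ($l{\left(h \right)} = \left(h^{2} + 0\right) + 4 = h^{2} + 4 = 4 + h^{2}$)
$g = -77$ ($g = 105 - 182 = -77$)
$H{\left(O,j \right)} = 2 O j$
$H{\left(l{\left(-1 \right)},17 \right)} + g a = 2 \left(4 + \left(-1\right)^{2}\right) 17 - 38269 = 2 \left(4 + 1\right) 17 - 38269 = 2 \cdot 5 \cdot 17 - 38269 = 170 - 38269 = -38099$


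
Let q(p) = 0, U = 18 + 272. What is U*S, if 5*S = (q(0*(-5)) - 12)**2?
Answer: 8352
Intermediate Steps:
U = 290
S = 144/5 (S = (0 - 12)**2/5 = (1/5)*(-12)**2 = (1/5)*144 = 144/5 ≈ 28.800)
U*S = 290*(144/5) = 8352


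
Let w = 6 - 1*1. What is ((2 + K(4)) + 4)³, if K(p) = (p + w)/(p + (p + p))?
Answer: 19683/64 ≈ 307.55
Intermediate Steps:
w = 5 (w = 6 - 1 = 5)
K(p) = (5 + p)/(3*p) (K(p) = (p + 5)/(p + (p + p)) = (5 + p)/(p + 2*p) = (5 + p)/((3*p)) = (5 + p)*(1/(3*p)) = (5 + p)/(3*p))
((2 + K(4)) + 4)³ = ((2 + (⅓)*(5 + 4)/4) + 4)³ = ((2 + (⅓)*(¼)*9) + 4)³ = ((2 + ¾) + 4)³ = (11/4 + 4)³ = (27/4)³ = 19683/64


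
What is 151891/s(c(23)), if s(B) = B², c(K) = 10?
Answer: 151891/100 ≈ 1518.9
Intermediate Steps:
151891/s(c(23)) = 151891/(10²) = 151891/100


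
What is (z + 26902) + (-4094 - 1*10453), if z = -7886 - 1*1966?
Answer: 2503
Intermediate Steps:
z = -9852 (z = -7886 - 1966 = -9852)
(z + 26902) + (-4094 - 1*10453) = (-9852 + 26902) + (-4094 - 1*10453) = 17050 + (-4094 - 10453) = 17050 - 14547 = 2503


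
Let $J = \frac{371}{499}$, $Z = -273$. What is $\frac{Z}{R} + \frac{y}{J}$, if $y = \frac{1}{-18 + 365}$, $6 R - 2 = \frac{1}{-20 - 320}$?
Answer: $- \frac{10242267317}{12487489} \approx -820.2$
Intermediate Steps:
$R = \frac{679}{2040}$ ($R = \frac{1}{3} + \frac{1}{6 \left(-20 - 320\right)} = \frac{1}{3} + \frac{1}{6 \left(-340\right)} = \frac{1}{3} + \frac{1}{6} \left(- \frac{1}{340}\right) = \frac{1}{3} - \frac{1}{2040} = \frac{679}{2040} \approx 0.33284$)
$J = \frac{371}{499}$ ($J = 371 \cdot \frac{1}{499} = \frac{371}{499} \approx 0.74349$)
$y = \frac{1}{347} \approx 0.0028818$
$\frac{Z}{R} + \frac{y}{J} = - \frac{273}{\frac{679}{2040}} + \frac{1}{347 \cdot \frac{371}{499}} = \left(-273\right) \frac{2040}{679} + \frac{1}{347} \cdot \frac{499}{371} = - \frac{79560}{97} + \frac{499}{128737} = - \frac{10242267317}{12487489}$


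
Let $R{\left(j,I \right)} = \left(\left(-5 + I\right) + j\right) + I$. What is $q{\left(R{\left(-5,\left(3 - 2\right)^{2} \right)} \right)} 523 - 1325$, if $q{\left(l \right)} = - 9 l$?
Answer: $36331$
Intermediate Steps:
$R{\left(j,I \right)} = -5 + j + 2 I$ ($R{\left(j,I \right)} = \left(-5 + I + j\right) + I = -5 + j + 2 I$)
$q{\left(R{\left(-5,\left(3 - 2\right)^{2} \right)} \right)} 523 - 1325 = - 9 \left(-5 - 5 + 2 \left(3 - 2\right)^{2}\right) 523 - 1325 = - 9 \left(-5 - 5 + 2 \cdot 1^{2}\right) 523 - 1325 = - 9 \left(-5 - 5 + 2 \cdot 1\right) 523 - 1325 = - 9 \left(-5 - 5 + 2\right) 523 - 1325 = \left(-9\right) \left(-8\right) 523 - 1325 = 72 \cdot 523 - 1325 = 37656 - 1325 = 36331$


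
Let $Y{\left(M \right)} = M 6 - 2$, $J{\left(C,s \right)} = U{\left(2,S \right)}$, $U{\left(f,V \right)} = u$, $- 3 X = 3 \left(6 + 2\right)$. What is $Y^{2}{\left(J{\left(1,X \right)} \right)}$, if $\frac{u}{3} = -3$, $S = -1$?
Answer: $3136$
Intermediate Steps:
$X = -8$ ($X = - \frac{3 \left(6 + 2\right)}{3} = - \frac{3 \cdot 8}{3} = \left(- \frac{1}{3}\right) 24 = -8$)
$u = -9$ ($u = 3 \left(-3\right) = -9$)
$U{\left(f,V \right)} = -9$
$J{\left(C,s \right)} = -9$
$Y{\left(M \right)} = -2 + 6 M$ ($Y{\left(M \right)} = 6 M - 2 = -2 + 6 M$)
$Y^{2}{\left(J{\left(1,X \right)} \right)} = \left(-2 + 6 \left(-9\right)\right)^{2} = \left(-2 - 54\right)^{2} = \left(-56\right)^{2} = 3136$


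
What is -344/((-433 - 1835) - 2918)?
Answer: 172/2593 ≈ 0.066332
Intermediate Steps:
-344/((-433 - 1835) - 2918) = -344/(-2268 - 2918) = -344/(-5186) = -344*(-1/5186) = 172/2593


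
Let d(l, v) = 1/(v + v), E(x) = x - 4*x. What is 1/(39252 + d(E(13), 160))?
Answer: 320/12560641 ≈ 2.5476e-5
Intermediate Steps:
E(x) = -3*x
d(l, v) = 1/(2*v)
1/(39252 + d(E(13), 160)) = 1/(39252 + (1/2)/160) = 1/(39252 + (1/2)*(1/160)) = 1/(39252 + 1/320) = 1/(12560641/320) = 320/12560641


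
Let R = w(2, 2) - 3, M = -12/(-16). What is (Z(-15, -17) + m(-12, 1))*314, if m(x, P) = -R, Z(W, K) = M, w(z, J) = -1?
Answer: 2983/2 ≈ 1491.5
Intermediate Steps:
M = 3/4 (M = -12*(-1/16) = 3/4 ≈ 0.75000)
Z(W, K) = 3/4
R = -4 (R = -1 - 3 = -4)
m(x, P) = 4 (m(x, P) = -1*(-4) = 4)
(Z(-15, -17) + m(-12, 1))*314 = (3/4 + 4)*314 = (19/4)*314 = 2983/2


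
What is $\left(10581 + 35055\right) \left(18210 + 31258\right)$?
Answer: $2257521648$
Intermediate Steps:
$\left(10581 + 35055\right) \left(18210 + 31258\right) = 45636 \cdot 49468 = 2257521648$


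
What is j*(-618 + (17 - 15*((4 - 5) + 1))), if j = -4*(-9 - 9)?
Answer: -43272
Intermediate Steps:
j = 72 (j = -4*(-18) = 72)
j*(-618 + (17 - 15*((4 - 5) + 1))) = 72*(-618 + (17 - 15*((4 - 5) + 1))) = 72*(-618 + (17 - 15*(-1 + 1))) = 72*(-618 + (17 - 15*0)) = 72*(-618 + (17 + 0)) = 72*(-618 + 17) = 72*(-601) = -43272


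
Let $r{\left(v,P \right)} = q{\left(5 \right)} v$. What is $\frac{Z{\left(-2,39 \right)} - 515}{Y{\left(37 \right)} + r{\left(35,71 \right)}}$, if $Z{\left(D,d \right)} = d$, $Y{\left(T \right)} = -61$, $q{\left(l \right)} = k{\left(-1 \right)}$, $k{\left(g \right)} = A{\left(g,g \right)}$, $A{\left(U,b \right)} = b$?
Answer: $\frac{119}{24} \approx 4.9583$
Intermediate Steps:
$k{\left(g \right)} = g$
$q{\left(l \right)} = -1$
$r{\left(v,P \right)} = - v$
$\frac{Z{\left(-2,39 \right)} - 515}{Y{\left(37 \right)} + r{\left(35,71 \right)}} = \frac{39 - 515}{-61 - 35} = - \frac{476}{-61 - 35} = - \frac{476}{-96} = \left(-476\right) \left(- \frac{1}{96}\right) = \frac{119}{24}$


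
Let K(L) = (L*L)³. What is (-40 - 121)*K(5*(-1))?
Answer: -2515625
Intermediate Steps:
K(L) = L⁶ (K(L) = (L²)³ = L⁶)
(-40 - 121)*K(5*(-1)) = (-40 - 121)*(5*(-1))⁶ = -161*(-5)⁶ = -161*15625 = -2515625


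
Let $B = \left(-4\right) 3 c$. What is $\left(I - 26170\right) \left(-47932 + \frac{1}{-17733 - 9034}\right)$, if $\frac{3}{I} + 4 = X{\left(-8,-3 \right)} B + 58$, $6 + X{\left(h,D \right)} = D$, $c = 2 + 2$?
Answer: $\frac{187562445576395}{149526} \approx 1.2544 \cdot 10^{9}$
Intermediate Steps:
$c = 4$
$X{\left(h,D \right)} = -6 + D$
$B = -48$ ($B = \left(-4\right) 3 \cdot 4 = \left(-12\right) 4 = -48$)
$I = \frac{1}{162}$ ($I = \frac{3}{-4 + \left(\left(-6 - 3\right) \left(-48\right) + 58\right)} = \frac{3}{-4 + \left(\left(-9\right) \left(-48\right) + 58\right)} = \frac{3}{-4 + \left(432 + 58\right)} = \frac{3}{-4 + 490} = \frac{3}{486} = 3 \cdot \frac{1}{486} = \frac{1}{162} \approx 0.0061728$)
$\left(I - 26170\right) \left(-47932 + \frac{1}{-17733 - 9034}\right) = \left(\frac{1}{162} - 26170\right) \left(-47932 + \frac{1}{-17733 - 9034}\right) = - \frac{4239539 \left(-47932 + \frac{1}{-26767}\right)}{162} = - \frac{4239539 \left(-47932 - \frac{1}{26767}\right)}{162} = \left(- \frac{4239539}{162}\right) \left(- \frac{1282995845}{26767}\right) = \frac{187562445576395}{149526}$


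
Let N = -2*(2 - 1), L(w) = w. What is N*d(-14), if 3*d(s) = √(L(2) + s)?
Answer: -4*I*√3/3 ≈ -2.3094*I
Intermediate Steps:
N = -2 (N = -2*1 = -2)
d(s) = √(2 + s)/3
N*d(-14) = -2*√(2 - 14)/3 = -2*√(-12)/3 = -2*2*I*√3/3 = -4*I*√3/3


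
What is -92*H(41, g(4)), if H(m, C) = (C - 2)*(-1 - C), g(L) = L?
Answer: 920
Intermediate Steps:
H(m, C) = (-1 - C)*(-2 + C) (H(m, C) = (-2 + C)*(-1 - C) = (-1 - C)*(-2 + C))
-92*H(41, g(4)) = -92*(2 + 4 - 1*4²) = -92*(2 + 4 - 1*16) = -92*(2 + 4 - 16) = -92*(-10) = 920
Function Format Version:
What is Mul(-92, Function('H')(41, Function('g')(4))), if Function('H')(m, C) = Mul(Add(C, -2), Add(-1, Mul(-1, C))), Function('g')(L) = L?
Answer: 920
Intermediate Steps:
Function('H')(m, C) = Mul(Add(-1, Mul(-1, C)), Add(-2, C)) (Function('H')(m, C) = Mul(Add(-2, C), Add(-1, Mul(-1, C))) = Mul(Add(-1, Mul(-1, C)), Add(-2, C)))
Mul(-92, Function('H')(41, Function('g')(4))) = Mul(-92, Add(2, 4, Mul(-1, Pow(4, 2)))) = Mul(-92, Add(2, 4, Mul(-1, 16))) = Mul(-92, Add(2, 4, -16)) = Mul(-92, -10) = 920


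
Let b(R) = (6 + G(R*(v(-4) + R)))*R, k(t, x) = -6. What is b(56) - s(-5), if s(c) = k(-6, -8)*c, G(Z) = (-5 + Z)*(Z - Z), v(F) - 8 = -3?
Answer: 306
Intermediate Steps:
v(F) = 5 (v(F) = 8 - 3 = 5)
G(Z) = 0 (G(Z) = (-5 + Z)*0 = 0)
s(c) = -6*c
b(R) = 6*R (b(R) = (6 + 0)*R = 6*R)
b(56) - s(-5) = 6*56 - (-6)*(-5) = 336 - 1*30 = 336 - 30 = 306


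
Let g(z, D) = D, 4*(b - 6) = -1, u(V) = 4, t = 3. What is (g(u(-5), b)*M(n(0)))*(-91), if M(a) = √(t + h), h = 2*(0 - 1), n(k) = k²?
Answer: -2093/4 ≈ -523.25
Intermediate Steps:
b = 23/4 (b = 6 + (¼)*(-1) = 6 - ¼ = 23/4 ≈ 5.7500)
h = -2 (h = 2*(-1) = -2)
M(a) = 1 (M(a) = √(3 - 2) = √1 = 1)
(g(u(-5), b)*M(n(0)))*(-91) = ((23/4)*1)*(-91) = (23/4)*(-91) = -2093/4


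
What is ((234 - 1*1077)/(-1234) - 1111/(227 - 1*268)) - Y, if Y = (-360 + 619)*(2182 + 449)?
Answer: -34474813289/50594 ≈ -6.8140e+5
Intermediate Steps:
Y = 681429 (Y = 259*2631 = 681429)
((234 - 1*1077)/(-1234) - 1111/(227 - 1*268)) - Y = ((234 - 1*1077)/(-1234) - 1111/(227 - 1*268)) - 1*681429 = ((234 - 1077)*(-1/1234) - 1111/(227 - 268)) - 681429 = (-843*(-1/1234) - 1111/(-41)) - 681429 = (843/1234 - 1111*(-1/41)) - 681429 = (843/1234 + 1111/41) - 681429 = 1405537/50594 - 681429 = -34474813289/50594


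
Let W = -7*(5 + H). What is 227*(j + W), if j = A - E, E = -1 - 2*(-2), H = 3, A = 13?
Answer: -10442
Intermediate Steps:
E = 3 (E = -1 + 4 = 3)
W = -56 (W = -7*(5 + 3) = -7*8 = -56)
j = 10 (j = 13 - 1*3 = 13 - 3 = 10)
227*(j + W) = 227*(10 - 56) = 227*(-46) = -10442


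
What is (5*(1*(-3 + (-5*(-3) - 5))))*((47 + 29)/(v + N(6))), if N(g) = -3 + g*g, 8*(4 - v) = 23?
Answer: 3040/39 ≈ 77.949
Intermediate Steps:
v = 9/8 (v = 4 - ⅛*23 = 4 - 23/8 = 9/8 ≈ 1.1250)
N(g) = -3 + g²
(5*(1*(-3 + (-5*(-3) - 5))))*((47 + 29)/(v + N(6))) = (5*(1*(-3 + (-5*(-3) - 5))))*((47 + 29)/(9/8 + (-3 + 6²))) = (5*(1*(-3 + (15 - 5))))*(76/(9/8 + (-3 + 36))) = (5*(1*(-3 + 10)))*(76/(9/8 + 33)) = (5*(1*7))*(76/(273/8)) = (5*7)*(76*(8/273)) = 35*(608/273) = 3040/39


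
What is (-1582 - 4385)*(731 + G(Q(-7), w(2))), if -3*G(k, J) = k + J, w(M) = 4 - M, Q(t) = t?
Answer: -4371822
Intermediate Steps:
G(k, J) = -J/3 - k/3 (G(k, J) = -(k + J)/3 = -(J + k)/3 = -J/3 - k/3)
(-1582 - 4385)*(731 + G(Q(-7), w(2))) = (-1582 - 4385)*(731 + (-(4 - 1*2)/3 - ⅓*(-7))) = -5967*(731 + (-(4 - 2)/3 + 7/3)) = -5967*(731 + (-⅓*2 + 7/3)) = -5967*(731 + (-⅔ + 7/3)) = -5967*(731 + 5/3) = -5967*2198/3 = -4371822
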